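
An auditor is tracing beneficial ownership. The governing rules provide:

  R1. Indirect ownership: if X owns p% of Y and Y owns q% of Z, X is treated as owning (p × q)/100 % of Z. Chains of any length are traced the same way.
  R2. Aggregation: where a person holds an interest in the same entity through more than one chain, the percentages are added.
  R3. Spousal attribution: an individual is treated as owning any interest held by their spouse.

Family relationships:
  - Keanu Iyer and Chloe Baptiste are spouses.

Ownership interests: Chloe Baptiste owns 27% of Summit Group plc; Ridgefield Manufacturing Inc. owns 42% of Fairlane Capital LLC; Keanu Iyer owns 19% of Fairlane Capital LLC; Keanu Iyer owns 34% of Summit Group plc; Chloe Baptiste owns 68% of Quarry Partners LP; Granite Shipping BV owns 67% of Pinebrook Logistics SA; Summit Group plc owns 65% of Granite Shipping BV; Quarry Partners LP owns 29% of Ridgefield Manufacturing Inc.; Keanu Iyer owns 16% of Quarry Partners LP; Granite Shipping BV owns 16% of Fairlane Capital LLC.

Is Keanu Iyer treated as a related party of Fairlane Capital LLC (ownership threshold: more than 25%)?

By spousal attribution (R3), Keanu Iyer is treated as also owning Chloe Baptiste's interest in Quarry Partners LP, giving 16% + 68% = 84%.
By spousal attribution (R3), Keanu Iyer is treated as also owning Chloe Baptiste's interest in Summit Group plc, giving 34% + 27% = 61%.
Chain via Quarry Partners LP → Ridgefield Manufacturing Inc. (R1): 84% × 29% × 42% = 10.2312% of Fairlane Capital LLC.
Chain via Summit Group plc → Granite Shipping BV (R1): 61% × 65% × 16% = 6.344% of Fairlane Capital LLC.
Direct interest in Fairlane Capital LLC: 19%.
Aggregating (R2): 10.2312% + 6.344% + 19% = 35.5752%.
35.5752% exceeds the 25% threshold, so Keanu is a related party to Fairlane Capital LLC.

Yes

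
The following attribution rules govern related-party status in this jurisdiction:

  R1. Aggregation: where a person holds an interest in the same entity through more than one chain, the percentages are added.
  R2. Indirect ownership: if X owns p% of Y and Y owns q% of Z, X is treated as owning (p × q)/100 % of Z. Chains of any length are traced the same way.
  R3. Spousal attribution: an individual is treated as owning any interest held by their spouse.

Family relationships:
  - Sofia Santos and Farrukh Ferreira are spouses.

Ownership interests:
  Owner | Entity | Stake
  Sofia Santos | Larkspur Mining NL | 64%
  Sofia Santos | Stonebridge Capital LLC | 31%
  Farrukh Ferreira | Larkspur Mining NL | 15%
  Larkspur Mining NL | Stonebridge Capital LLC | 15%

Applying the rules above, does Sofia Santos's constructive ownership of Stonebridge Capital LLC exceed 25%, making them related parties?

Yes

By spousal attribution (R3), Sofia Santos is treated as also owning Farrukh Ferreira's interest in Larkspur Mining NL, giving 64% + 15% = 79%.
Chain via Larkspur Mining NL (R2): 79% × 15% = 11.85% of Stonebridge Capital LLC.
Direct interest in Stonebridge Capital LLC: 31%.
Aggregating (R1): 11.85% + 31% = 42.85%.
42.85% exceeds the 25% threshold, so Sofia is a related party to Stonebridge Capital LLC.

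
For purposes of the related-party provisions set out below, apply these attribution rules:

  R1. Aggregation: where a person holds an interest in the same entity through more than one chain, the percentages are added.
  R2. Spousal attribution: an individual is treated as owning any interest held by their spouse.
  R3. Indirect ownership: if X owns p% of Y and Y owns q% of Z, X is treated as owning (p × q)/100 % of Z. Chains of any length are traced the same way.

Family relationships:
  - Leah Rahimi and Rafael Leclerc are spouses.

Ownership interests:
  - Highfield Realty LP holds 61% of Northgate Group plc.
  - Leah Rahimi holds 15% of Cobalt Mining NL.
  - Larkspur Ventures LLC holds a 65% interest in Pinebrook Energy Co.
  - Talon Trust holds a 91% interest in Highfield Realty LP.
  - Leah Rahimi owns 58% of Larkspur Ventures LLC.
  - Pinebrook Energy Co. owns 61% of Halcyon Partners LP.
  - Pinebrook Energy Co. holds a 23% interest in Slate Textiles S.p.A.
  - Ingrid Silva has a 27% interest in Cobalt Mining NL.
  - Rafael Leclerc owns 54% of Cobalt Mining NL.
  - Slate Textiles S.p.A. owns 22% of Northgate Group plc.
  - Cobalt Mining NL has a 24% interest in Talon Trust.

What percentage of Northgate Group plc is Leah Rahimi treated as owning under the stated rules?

11.100076%

By spousal attribution (R2), Leah Rahimi is treated as also owning Rafael Leclerc's interest in Cobalt Mining NL, giving 15% + 54% = 69%.
Chain via Cobalt Mining NL → Talon Trust → Highfield Realty LP (R3): 69% × 24% × 91% × 61% = 9.192456% of Northgate Group plc.
Chain via Larkspur Ventures LLC → Pinebrook Energy Co. → Slate Textiles S.p.A. (R3): 58% × 65% × 23% × 22% = 1.90762% of Northgate Group plc.
Aggregating (R1): 9.192456% + 1.90762% = 11.100076%.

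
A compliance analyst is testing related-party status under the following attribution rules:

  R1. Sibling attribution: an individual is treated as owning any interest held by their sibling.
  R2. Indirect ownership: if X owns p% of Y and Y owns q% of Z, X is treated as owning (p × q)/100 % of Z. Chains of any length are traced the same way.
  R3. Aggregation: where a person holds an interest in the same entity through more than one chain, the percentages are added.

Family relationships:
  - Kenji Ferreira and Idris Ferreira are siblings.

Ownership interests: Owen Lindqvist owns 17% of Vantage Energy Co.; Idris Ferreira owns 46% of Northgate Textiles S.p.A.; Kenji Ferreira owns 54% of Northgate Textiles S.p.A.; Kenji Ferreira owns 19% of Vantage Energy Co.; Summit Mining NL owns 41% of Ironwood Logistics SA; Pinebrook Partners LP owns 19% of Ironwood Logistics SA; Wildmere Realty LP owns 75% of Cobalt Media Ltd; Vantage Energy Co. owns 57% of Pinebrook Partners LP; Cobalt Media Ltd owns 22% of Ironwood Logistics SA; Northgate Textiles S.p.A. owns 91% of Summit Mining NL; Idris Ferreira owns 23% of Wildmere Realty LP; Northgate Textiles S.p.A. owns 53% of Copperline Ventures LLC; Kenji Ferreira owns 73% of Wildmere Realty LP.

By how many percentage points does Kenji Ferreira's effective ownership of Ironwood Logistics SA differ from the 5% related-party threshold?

By sibling attribution (R1), Kenji Ferreira is treated as also owning Idris Ferreira's interest in Wildmere Realty LP, giving 73% + 23% = 96%.
By sibling attribution (R1), Kenji Ferreira is treated as also owning Idris Ferreira's interest in Northgate Textiles S.p.A, giving 54% + 46% = 100%.
Chain via Wildmere Realty LP → Cobalt Media Ltd (R2): 96% × 75% × 22% = 15.84% of Ironwood Logistics SA.
Chain via Vantage Energy Co. → Pinebrook Partners LP (R2): 19% × 57% × 19% = 2.0577% of Ironwood Logistics SA.
Chain via Northgate Textiles S.p.A. → Summit Mining NL (R2): 100% × 91% × 41% = 37.31% of Ironwood Logistics SA.
Aggregating (R3): 15.84% + 2.0577% + 37.31% = 55.2077%.
55.2077% exceeds the 5% threshold by 50.2077 percentage points.

50.2077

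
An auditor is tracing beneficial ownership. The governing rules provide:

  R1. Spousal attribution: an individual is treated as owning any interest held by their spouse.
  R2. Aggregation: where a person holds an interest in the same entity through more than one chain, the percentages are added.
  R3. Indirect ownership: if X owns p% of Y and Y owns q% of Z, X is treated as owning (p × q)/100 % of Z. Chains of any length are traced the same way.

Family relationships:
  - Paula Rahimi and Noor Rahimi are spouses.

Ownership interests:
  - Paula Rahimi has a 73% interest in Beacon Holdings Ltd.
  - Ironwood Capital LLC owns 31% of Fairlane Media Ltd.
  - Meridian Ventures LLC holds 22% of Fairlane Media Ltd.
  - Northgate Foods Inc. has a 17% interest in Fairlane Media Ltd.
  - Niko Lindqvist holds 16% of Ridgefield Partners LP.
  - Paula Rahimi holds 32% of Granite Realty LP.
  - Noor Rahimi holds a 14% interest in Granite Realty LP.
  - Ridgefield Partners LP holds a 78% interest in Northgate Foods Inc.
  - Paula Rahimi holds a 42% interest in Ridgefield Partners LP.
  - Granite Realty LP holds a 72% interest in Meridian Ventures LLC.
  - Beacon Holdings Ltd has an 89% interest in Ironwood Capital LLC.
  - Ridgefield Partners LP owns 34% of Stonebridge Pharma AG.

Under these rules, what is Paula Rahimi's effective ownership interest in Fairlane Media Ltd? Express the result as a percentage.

32.9963%

By spousal attribution (R1), Paula Rahimi is treated as also owning Noor Rahimi's interest in Granite Realty LP, giving 32% + 14% = 46%.
Chain via Ridgefield Partners LP → Northgate Foods Inc. (R3): 42% × 78% × 17% = 5.5692% of Fairlane Media Ltd.
Chain via Granite Realty LP → Meridian Ventures LLC (R3): 46% × 72% × 22% = 7.2864% of Fairlane Media Ltd.
Chain via Beacon Holdings Ltd → Ironwood Capital LLC (R3): 73% × 89% × 31% = 20.1407% of Fairlane Media Ltd.
Aggregating (R2): 5.5692% + 7.2864% + 20.1407% = 32.9963%.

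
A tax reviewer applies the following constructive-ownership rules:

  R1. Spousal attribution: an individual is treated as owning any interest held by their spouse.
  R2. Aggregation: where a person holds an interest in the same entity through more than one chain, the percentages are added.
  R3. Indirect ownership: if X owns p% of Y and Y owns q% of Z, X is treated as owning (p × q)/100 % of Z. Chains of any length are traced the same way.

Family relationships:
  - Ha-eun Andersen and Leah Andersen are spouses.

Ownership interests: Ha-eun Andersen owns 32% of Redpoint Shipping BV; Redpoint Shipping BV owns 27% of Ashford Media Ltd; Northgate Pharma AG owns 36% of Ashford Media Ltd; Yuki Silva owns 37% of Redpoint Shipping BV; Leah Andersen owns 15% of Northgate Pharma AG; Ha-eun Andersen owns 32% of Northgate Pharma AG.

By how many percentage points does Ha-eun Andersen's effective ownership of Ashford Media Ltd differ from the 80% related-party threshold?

By spousal attribution (R1), Ha-eun Andersen is treated as also owning Leah Andersen's interest in Northgate Pharma AG, giving 32% + 15% = 47%.
Chain via Northgate Pharma AG (R3): 47% × 36% = 16.92% of Ashford Media Ltd.
Chain via Redpoint Shipping BV (R3): 32% × 27% = 8.64% of Ashford Media Ltd.
Aggregating (R2): 16.92% + 8.64% = 25.56%.
25.56% falls short of the 80% threshold by 54.44 percentage points.

54.44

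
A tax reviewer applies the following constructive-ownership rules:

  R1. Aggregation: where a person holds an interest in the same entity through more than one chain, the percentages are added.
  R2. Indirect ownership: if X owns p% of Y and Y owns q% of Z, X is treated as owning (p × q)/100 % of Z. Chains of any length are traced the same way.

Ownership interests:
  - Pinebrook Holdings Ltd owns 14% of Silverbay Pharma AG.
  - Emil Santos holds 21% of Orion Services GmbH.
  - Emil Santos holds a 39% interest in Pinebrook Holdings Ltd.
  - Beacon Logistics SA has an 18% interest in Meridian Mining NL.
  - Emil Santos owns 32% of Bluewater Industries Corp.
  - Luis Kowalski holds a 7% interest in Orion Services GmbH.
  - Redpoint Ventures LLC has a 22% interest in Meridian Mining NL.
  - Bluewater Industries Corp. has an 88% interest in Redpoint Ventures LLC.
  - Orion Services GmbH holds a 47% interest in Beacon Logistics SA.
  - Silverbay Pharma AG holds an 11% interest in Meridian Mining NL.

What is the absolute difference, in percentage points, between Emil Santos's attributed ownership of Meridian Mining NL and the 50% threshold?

41.4276

Chain via Pinebrook Holdings Ltd → Silverbay Pharma AG (R2): 39% × 14% × 11% = 0.6006% of Meridian Mining NL.
Chain via Orion Services GmbH → Beacon Logistics SA (R2): 21% × 47% × 18% = 1.7766% of Meridian Mining NL.
Chain via Bluewater Industries Corp. → Redpoint Ventures LLC (R2): 32% × 88% × 22% = 6.1952% of Meridian Mining NL.
Aggregating (R1): 0.6006% + 1.7766% + 6.1952% = 8.5724%.
8.5724% falls short of the 50% threshold by 41.4276 percentage points.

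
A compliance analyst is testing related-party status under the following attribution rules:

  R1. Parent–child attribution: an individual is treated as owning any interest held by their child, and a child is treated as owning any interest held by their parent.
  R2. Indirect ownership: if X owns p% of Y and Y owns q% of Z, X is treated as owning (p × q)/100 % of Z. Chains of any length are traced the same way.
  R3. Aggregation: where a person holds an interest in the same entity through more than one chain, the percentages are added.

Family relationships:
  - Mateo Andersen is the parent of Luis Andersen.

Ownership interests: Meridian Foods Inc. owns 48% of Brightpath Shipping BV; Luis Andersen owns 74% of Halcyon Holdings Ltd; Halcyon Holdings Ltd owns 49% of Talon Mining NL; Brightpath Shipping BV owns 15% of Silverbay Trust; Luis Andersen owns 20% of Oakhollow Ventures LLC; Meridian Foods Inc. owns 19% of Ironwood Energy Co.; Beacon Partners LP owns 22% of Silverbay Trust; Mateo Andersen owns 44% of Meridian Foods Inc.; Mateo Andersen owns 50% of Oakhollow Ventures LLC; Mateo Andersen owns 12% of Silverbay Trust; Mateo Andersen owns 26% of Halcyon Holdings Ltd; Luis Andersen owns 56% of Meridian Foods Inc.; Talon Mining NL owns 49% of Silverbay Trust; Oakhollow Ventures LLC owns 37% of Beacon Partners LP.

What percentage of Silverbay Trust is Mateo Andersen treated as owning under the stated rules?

48.908%

By parent–child attribution (R1), Mateo Andersen is treated as also owning Luis Andersen's interest in Halcyon Holdings Ltd, giving 26% + 74% = 100%.
By parent–child attribution (R1), Mateo Andersen is treated as also owning Luis Andersen's interest in Oakhollow Ventures LLC, giving 50% + 20% = 70%.
By parent–child attribution (R1), Mateo Andersen is treated as also owning Luis Andersen's interest in Meridian Foods Inc, giving 44% + 56% = 100%.
Chain via Halcyon Holdings Ltd → Talon Mining NL (R2): 100% × 49% × 49% = 24.01% of Silverbay Trust.
Chain via Oakhollow Ventures LLC → Beacon Partners LP (R2): 70% × 37% × 22% = 5.698% of Silverbay Trust.
Chain via Meridian Foods Inc. → Brightpath Shipping BV (R2): 100% × 48% × 15% = 7.2% of Silverbay Trust.
Direct interest in Silverbay Trust: 12%.
Aggregating (R3): 24.01% + 5.698% + 7.2% + 12% = 48.908%.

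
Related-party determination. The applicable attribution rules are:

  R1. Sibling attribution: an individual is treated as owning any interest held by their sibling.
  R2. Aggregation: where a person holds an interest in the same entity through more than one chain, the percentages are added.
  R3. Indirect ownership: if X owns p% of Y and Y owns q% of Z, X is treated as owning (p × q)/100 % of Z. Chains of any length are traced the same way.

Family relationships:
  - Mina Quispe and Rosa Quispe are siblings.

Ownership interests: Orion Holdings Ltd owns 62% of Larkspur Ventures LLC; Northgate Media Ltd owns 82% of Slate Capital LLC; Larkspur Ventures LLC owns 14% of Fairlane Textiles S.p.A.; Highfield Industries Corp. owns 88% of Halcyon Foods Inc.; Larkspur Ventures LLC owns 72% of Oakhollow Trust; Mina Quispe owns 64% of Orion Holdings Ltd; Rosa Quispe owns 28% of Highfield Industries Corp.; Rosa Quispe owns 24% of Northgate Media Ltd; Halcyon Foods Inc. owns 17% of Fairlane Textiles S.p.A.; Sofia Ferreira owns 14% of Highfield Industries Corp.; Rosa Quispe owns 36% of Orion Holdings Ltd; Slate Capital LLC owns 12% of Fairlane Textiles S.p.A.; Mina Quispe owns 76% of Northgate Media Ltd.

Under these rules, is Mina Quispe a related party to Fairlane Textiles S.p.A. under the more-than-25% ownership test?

No

By sibling attribution (R1), Mina Quispe is treated as also owning Rosa Quispe's interest in Orion Holdings Ltd, giving 64% + 36% = 100%.
By sibling attribution (R1), Mina Quispe is treated as also owning Rosa Quispe's interest in Northgate Media Ltd, giving 76% + 24% = 100%.
By sibling attribution (R1), Mina Quispe is treated as owning Rosa Quispe's 28% interest in Highfield Industries Corp.
Chain via Orion Holdings Ltd → Larkspur Ventures LLC (R3): 100% × 62% × 14% = 8.68% of Fairlane Textiles S.p.A.
Chain via Northgate Media Ltd → Slate Capital LLC (R3): 100% × 82% × 12% = 9.84% of Fairlane Textiles S.p.A.
Chain via Highfield Industries Corp. → Halcyon Foods Inc. (R3): 28% × 88% × 17% = 4.1888% of Fairlane Textiles S.p.A.
Aggregating (R2): 8.68% + 9.84% + 4.1888% = 22.7088%.
22.7088% does not exceed the 25% threshold, so Mina is not a related party to Fairlane Textiles S.p.A.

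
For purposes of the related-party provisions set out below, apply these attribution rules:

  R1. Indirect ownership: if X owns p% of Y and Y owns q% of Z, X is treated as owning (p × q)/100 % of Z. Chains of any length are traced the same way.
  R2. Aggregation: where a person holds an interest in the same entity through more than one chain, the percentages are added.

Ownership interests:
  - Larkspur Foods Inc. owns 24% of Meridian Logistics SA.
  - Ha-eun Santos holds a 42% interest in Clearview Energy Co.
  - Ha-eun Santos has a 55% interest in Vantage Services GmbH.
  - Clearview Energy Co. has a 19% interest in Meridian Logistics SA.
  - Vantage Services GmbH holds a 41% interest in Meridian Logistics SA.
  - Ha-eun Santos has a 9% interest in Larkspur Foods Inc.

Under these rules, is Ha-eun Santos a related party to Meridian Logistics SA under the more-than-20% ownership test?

Yes

Chain via Vantage Services GmbH (R1): 55% × 41% = 22.55% of Meridian Logistics SA.
Chain via Larkspur Foods Inc. (R1): 9% × 24% = 2.16% of Meridian Logistics SA.
Chain via Clearview Energy Co. (R1): 42% × 19% = 7.98% of Meridian Logistics SA.
Aggregating (R2): 22.55% + 2.16% + 7.98% = 32.69%.
32.69% exceeds the 20% threshold, so Ha-eun is a related party to Meridian Logistics SA.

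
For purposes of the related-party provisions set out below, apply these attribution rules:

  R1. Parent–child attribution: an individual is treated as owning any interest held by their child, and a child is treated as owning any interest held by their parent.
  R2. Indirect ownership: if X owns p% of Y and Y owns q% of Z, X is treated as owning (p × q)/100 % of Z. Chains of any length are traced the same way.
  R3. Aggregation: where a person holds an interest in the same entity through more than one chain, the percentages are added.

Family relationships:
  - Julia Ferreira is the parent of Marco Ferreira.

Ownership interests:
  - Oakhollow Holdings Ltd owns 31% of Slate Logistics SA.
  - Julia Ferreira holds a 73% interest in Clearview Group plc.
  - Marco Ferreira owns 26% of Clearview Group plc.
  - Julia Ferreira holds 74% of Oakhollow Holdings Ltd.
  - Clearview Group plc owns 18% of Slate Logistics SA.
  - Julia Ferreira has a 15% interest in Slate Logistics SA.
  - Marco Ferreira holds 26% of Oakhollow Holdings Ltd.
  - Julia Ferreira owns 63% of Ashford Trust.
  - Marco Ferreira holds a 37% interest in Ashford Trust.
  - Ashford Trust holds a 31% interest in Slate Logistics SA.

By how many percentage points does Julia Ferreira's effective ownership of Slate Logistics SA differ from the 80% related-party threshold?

By parent–child attribution (R1), Julia Ferreira is treated as also owning Marco Ferreira's interest in Oakhollow Holdings Ltd, giving 74% + 26% = 100%.
By parent–child attribution (R1), Julia Ferreira is treated as also owning Marco Ferreira's interest in Ashford Trust, giving 63% + 37% = 100%.
By parent–child attribution (R1), Julia Ferreira is treated as also owning Marco Ferreira's interest in Clearview Group plc, giving 73% + 26% = 99%.
Chain via Oakhollow Holdings Ltd (R2): 100% × 31% = 31% of Slate Logistics SA.
Chain via Ashford Trust (R2): 100% × 31% = 31% of Slate Logistics SA.
Chain via Clearview Group plc (R2): 99% × 18% = 17.82% of Slate Logistics SA.
Direct interest in Slate Logistics SA: 15%.
Aggregating (R3): 31% + 31% + 17.82% + 15% = 94.82%.
94.82% exceeds the 80% threshold by 14.82 percentage points.

14.82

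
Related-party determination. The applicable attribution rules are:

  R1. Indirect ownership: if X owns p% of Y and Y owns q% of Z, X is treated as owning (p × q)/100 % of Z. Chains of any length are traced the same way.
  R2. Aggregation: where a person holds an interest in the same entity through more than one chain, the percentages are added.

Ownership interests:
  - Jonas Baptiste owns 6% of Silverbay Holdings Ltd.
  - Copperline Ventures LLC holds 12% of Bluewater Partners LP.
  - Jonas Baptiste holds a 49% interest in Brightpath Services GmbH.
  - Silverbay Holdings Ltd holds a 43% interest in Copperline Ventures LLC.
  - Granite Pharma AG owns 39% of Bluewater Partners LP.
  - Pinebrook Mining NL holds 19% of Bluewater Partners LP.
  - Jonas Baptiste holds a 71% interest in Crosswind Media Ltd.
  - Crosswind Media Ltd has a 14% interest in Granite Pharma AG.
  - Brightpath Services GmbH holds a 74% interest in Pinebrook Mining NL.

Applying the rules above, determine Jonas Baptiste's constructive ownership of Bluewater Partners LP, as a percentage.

Chain via Silverbay Holdings Ltd → Copperline Ventures LLC (R1): 6% × 43% × 12% = 0.3096% of Bluewater Partners LP.
Chain via Brightpath Services GmbH → Pinebrook Mining NL (R1): 49% × 74% × 19% = 6.8894% of Bluewater Partners LP.
Chain via Crosswind Media Ltd → Granite Pharma AG (R1): 71% × 14% × 39% = 3.8766% of Bluewater Partners LP.
Aggregating (R2): 0.3096% + 6.8894% + 3.8766% = 11.0756%.

11.0756%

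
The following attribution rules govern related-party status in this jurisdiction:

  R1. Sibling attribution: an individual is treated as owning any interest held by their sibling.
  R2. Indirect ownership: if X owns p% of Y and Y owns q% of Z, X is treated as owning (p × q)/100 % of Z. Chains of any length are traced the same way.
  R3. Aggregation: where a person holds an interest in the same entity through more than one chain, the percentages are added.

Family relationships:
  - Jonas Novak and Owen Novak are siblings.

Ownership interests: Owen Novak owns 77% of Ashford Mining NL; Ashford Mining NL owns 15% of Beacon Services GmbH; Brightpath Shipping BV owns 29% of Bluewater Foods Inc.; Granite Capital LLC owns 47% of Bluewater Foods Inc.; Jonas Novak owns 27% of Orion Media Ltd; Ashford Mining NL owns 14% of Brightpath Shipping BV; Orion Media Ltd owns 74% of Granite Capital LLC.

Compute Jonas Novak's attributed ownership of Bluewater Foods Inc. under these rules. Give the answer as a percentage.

By sibling attribution (R1), Jonas Novak is treated as owning Owen Novak's 77% interest in Ashford Mining NL.
Chain via Orion Media Ltd → Granite Capital LLC (R2): 27% × 74% × 47% = 9.3906% of Bluewater Foods Inc.
Chain via Ashford Mining NL → Brightpath Shipping BV (R2): 77% × 14% × 29% = 3.1262% of Bluewater Foods Inc.
Aggregating (R3): 9.3906% + 3.1262% = 12.5168%.

12.5168%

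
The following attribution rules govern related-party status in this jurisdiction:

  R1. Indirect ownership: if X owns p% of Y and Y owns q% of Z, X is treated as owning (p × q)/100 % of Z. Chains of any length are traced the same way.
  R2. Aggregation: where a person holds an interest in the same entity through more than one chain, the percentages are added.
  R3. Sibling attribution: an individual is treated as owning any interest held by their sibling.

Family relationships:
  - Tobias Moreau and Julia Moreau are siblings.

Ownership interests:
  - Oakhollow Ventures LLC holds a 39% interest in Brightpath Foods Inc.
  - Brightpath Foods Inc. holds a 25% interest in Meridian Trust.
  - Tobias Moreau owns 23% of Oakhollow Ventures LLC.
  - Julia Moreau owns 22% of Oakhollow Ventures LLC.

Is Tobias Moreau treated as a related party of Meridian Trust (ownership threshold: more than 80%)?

By sibling attribution (R3), Tobias Moreau is treated as also owning Julia Moreau's interest in Oakhollow Ventures LLC, giving 23% + 22% = 45%.
Chain via Oakhollow Ventures LLC → Brightpath Foods Inc. (R1): 45% × 39% × 25% = 4.3875% of Meridian Trust.
4.3875% does not exceed the 80% threshold, so Tobias is not a related party to Meridian Trust.

No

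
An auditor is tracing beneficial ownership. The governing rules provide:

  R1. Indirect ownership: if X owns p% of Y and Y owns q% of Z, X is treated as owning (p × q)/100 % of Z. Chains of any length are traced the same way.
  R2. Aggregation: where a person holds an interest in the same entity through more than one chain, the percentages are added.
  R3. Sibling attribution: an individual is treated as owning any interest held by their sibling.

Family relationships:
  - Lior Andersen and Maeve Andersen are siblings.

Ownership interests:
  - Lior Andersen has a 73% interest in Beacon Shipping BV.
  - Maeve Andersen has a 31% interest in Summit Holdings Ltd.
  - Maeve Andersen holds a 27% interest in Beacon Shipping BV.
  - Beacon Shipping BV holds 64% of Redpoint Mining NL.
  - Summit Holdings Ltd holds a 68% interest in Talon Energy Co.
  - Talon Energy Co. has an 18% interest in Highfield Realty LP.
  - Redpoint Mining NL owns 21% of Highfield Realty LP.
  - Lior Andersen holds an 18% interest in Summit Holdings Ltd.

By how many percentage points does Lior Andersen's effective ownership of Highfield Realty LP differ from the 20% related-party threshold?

By sibling attribution (R3), Lior Andersen is treated as also owning Maeve Andersen's interest in Beacon Shipping BV, giving 73% + 27% = 100%.
By sibling attribution (R3), Lior Andersen is treated as also owning Maeve Andersen's interest in Summit Holdings Ltd, giving 18% + 31% = 49%.
Chain via Beacon Shipping BV → Redpoint Mining NL (R1): 100% × 64% × 21% = 13.44% of Highfield Realty LP.
Chain via Summit Holdings Ltd → Talon Energy Co. (R1): 49% × 68% × 18% = 5.9976% of Highfield Realty LP.
Aggregating (R2): 13.44% + 5.9976% = 19.4376%.
19.4376% falls short of the 20% threshold by 0.5624 percentage points.

0.5624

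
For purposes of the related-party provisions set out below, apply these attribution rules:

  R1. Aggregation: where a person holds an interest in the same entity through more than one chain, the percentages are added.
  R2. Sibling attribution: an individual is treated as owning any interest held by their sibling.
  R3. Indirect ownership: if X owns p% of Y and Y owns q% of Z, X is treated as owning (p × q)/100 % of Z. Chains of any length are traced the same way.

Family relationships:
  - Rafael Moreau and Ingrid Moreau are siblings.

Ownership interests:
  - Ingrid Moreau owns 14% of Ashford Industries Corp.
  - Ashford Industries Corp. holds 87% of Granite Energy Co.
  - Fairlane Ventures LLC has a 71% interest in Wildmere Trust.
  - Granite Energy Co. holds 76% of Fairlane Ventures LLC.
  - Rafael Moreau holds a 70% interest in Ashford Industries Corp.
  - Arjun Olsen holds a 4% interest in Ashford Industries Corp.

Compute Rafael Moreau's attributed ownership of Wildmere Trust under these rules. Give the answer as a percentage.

By sibling attribution (R2), Rafael Moreau is treated as also owning Ingrid Moreau's interest in Ashford Industries Corp, giving 70% + 14% = 84%.
Chain via Ashford Industries Corp. → Granite Energy Co. → Fairlane Ventures LLC (R3): 84% × 87% × 76% × 71% = 39.433968% of Wildmere Trust.

39.433968%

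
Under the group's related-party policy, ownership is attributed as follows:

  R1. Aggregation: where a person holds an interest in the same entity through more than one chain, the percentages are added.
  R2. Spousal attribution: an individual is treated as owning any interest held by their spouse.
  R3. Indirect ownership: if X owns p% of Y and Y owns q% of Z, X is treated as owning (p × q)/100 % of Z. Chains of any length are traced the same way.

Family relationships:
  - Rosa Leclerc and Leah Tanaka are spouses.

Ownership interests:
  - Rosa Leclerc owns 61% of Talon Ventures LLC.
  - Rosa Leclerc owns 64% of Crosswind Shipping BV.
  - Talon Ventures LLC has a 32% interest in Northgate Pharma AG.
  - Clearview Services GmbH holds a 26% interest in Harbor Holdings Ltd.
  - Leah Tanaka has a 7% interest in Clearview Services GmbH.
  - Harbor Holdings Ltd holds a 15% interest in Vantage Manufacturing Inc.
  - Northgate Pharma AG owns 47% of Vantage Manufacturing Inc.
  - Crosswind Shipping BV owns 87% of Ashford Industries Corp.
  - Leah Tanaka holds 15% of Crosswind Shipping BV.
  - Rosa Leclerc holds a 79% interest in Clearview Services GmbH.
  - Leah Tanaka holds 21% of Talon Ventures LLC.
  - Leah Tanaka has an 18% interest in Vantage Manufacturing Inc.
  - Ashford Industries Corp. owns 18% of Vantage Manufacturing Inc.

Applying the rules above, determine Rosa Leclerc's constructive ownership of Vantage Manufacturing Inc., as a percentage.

By spousal attribution (R2), Rosa Leclerc is treated as also owning Leah Tanaka's interest in Crosswind Shipping BV, giving 64% + 15% = 79%.
By spousal attribution (R2), Rosa Leclerc is treated as also owning Leah Tanaka's interest in Clearview Services GmbH, giving 79% + 7% = 86%.
By spousal attribution (R2), Rosa Leclerc is treated as also owning Leah Tanaka's interest in Talon Ventures LLC, giving 61% + 21% = 82%.
By spousal attribution (R2), Rosa Leclerc is treated as owning Leah Tanaka's 18% interest in Vantage Manufacturing Inc.
Chain via Crosswind Shipping BV → Ashford Industries Corp. (R3): 79% × 87% × 18% = 12.3714% of Vantage Manufacturing Inc.
Chain via Clearview Services GmbH → Harbor Holdings Ltd (R3): 86% × 26% × 15% = 3.354% of Vantage Manufacturing Inc.
Chain via Talon Ventures LLC → Northgate Pharma AG (R3): 82% × 32% × 47% = 12.3328% of Vantage Manufacturing Inc.
Direct interest in Vantage Manufacturing Inc: 18%.
Aggregating (R1): 12.3714% + 3.354% + 12.3328% + 18% = 46.0582%.

46.0582%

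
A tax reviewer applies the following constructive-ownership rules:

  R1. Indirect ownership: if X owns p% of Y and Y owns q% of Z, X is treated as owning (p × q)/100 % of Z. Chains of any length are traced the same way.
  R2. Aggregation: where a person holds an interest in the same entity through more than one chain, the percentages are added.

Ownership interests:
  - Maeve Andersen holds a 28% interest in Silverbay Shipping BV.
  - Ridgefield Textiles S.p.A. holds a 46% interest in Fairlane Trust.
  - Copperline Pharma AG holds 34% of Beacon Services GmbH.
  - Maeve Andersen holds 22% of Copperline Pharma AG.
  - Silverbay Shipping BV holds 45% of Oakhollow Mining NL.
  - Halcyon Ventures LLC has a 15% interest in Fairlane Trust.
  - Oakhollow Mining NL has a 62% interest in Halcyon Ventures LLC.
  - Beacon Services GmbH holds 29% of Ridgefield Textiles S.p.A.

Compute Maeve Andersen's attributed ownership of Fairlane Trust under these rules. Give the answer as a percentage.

Chain via Copperline Pharma AG → Beacon Services GmbH → Ridgefield Textiles S.p.A. (R1): 22% × 34% × 29% × 46% = 0.997832% of Fairlane Trust.
Chain via Silverbay Shipping BV → Oakhollow Mining NL → Halcyon Ventures LLC (R1): 28% × 45% × 62% × 15% = 1.1718% of Fairlane Trust.
Aggregating (R2): 0.997832% + 1.1718% = 2.169632%.

2.169632%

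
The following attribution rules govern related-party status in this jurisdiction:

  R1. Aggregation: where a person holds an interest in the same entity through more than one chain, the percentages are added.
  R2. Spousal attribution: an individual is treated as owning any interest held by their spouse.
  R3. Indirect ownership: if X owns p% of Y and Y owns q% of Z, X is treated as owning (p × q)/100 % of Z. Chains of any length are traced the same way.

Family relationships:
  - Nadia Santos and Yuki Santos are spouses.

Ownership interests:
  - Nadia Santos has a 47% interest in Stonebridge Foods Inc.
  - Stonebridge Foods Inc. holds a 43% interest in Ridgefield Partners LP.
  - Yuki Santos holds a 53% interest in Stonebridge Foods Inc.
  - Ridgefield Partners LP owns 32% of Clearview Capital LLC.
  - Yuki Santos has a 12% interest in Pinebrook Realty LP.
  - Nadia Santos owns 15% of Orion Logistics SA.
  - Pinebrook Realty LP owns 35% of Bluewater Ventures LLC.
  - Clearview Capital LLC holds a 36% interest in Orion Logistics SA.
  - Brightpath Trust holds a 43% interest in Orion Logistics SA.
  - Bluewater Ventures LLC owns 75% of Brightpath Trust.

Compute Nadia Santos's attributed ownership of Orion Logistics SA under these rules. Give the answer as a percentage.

By spousal attribution (R2), Nadia Santos is treated as also owning Yuki Santos's interest in Stonebridge Foods Inc, giving 47% + 53% = 100%.
By spousal attribution (R2), Nadia Santos is treated as owning Yuki Santos's 12% interest in Pinebrook Realty LP.
Chain via Stonebridge Foods Inc. → Ridgefield Partners LP → Clearview Capital LLC (R3): 100% × 43% × 32% × 36% = 4.9536% of Orion Logistics SA.
Direct interest in Orion Logistics SA: 15%.
Chain via Pinebrook Realty LP → Bluewater Ventures LLC → Brightpath Trust (R3): 12% × 35% × 75% × 43% = 1.3545% of Orion Logistics SA.
Aggregating (R1): 4.9536% + 15% + 1.3545% = 21.3081%.

21.3081%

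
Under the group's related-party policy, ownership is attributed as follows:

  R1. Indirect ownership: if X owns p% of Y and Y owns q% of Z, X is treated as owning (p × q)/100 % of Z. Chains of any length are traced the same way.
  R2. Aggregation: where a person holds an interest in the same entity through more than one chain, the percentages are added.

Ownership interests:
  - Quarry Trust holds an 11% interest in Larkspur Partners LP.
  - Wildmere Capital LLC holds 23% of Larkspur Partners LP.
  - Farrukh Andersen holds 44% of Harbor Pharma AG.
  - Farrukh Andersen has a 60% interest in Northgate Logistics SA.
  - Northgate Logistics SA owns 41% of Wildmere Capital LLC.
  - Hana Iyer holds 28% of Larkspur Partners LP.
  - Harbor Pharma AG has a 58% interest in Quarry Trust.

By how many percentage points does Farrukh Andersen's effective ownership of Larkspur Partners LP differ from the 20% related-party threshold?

Chain via Harbor Pharma AG → Quarry Trust (R1): 44% × 58% × 11% = 2.8072% of Larkspur Partners LP.
Chain via Northgate Logistics SA → Wildmere Capital LLC (R1): 60% × 41% × 23% = 5.658% of Larkspur Partners LP.
Aggregating (R2): 2.8072% + 5.658% = 8.4652%.
8.4652% falls short of the 20% threshold by 11.5348 percentage points.

11.5348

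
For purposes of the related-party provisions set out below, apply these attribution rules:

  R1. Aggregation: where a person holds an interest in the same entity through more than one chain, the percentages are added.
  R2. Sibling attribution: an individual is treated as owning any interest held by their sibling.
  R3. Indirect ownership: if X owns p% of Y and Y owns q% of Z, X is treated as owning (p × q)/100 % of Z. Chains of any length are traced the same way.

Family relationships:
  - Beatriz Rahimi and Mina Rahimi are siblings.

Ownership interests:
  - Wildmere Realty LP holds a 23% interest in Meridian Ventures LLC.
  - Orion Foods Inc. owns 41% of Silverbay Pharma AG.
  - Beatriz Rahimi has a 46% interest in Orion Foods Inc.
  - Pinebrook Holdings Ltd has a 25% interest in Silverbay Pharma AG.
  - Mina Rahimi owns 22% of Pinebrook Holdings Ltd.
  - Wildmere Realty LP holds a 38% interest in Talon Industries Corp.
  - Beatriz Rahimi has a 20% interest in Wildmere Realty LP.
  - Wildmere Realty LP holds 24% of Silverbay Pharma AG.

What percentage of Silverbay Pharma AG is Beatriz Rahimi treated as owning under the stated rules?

By sibling attribution (R2), Beatriz Rahimi is treated as owning Mina Rahimi's 22% interest in Pinebrook Holdings Ltd.
Chain via Orion Foods Inc. (R3): 46% × 41% = 18.86% of Silverbay Pharma AG.
Chain via Wildmere Realty LP (R3): 20% × 24% = 4.8% of Silverbay Pharma AG.
Chain via Pinebrook Holdings Ltd (R3): 22% × 25% = 5.5% of Silverbay Pharma AG.
Aggregating (R1): 18.86% + 4.8% + 5.5% = 29.16%.

29.16%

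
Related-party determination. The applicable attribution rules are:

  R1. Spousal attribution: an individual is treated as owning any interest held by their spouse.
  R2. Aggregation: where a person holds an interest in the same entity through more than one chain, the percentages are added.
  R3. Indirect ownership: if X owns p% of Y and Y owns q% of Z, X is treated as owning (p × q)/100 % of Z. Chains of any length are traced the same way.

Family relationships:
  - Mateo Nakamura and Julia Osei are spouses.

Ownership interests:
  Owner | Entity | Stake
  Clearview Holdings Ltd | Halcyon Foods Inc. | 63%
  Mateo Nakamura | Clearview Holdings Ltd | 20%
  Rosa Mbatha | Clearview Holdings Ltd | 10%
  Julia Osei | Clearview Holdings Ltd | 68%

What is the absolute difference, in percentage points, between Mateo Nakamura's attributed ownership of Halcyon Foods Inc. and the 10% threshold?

45.44

By spousal attribution (R1), Mateo Nakamura is treated as also owning Julia Osei's interest in Clearview Holdings Ltd, giving 20% + 68% = 88%.
Chain via Clearview Holdings Ltd (R3): 88% × 63% = 55.44% of Halcyon Foods Inc.
55.44% exceeds the 10% threshold by 45.44 percentage points.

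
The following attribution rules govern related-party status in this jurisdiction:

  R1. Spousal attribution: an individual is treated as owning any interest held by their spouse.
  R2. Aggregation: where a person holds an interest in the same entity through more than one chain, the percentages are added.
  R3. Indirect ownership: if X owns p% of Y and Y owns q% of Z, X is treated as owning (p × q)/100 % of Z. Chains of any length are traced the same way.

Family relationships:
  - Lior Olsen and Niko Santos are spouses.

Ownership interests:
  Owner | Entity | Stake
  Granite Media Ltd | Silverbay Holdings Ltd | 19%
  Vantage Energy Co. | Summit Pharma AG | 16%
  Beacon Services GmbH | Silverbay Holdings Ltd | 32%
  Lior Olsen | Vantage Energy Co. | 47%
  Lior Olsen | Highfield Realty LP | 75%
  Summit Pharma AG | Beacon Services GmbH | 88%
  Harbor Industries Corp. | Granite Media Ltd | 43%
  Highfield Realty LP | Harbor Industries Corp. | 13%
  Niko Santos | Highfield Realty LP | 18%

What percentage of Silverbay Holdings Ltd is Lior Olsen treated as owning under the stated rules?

3.105385%

By spousal attribution (R1), Lior Olsen is treated as also owning Niko Santos's interest in Highfield Realty LP, giving 75% + 18% = 93%.
Chain via Highfield Realty LP → Harbor Industries Corp. → Granite Media Ltd (R3): 93% × 13% × 43% × 19% = 0.987753% of Silverbay Holdings Ltd.
Chain via Vantage Energy Co. → Summit Pharma AG → Beacon Services GmbH (R3): 47% × 16% × 88% × 32% = 2.117632% of Silverbay Holdings Ltd.
Aggregating (R2): 0.987753% + 2.117632% = 3.105385%.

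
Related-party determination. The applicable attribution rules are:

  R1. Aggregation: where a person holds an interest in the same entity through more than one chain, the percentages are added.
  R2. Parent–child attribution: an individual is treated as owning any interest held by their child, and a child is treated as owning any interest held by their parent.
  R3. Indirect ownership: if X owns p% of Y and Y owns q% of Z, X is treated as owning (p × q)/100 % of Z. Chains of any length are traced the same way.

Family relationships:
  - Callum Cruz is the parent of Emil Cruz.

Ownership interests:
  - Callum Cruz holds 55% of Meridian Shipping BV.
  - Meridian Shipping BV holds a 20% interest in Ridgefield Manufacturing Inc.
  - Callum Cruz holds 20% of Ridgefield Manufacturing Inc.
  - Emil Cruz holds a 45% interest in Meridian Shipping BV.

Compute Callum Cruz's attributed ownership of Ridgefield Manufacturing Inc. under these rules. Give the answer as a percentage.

40%

By parent–child attribution (R2), Callum Cruz is treated as also owning Emil Cruz's interest in Meridian Shipping BV, giving 55% + 45% = 100%.
Chain via Meridian Shipping BV (R3): 100% × 20% = 20% of Ridgefield Manufacturing Inc.
Direct interest in Ridgefield Manufacturing Inc: 20%.
Aggregating (R1): 20% + 20% = 40%.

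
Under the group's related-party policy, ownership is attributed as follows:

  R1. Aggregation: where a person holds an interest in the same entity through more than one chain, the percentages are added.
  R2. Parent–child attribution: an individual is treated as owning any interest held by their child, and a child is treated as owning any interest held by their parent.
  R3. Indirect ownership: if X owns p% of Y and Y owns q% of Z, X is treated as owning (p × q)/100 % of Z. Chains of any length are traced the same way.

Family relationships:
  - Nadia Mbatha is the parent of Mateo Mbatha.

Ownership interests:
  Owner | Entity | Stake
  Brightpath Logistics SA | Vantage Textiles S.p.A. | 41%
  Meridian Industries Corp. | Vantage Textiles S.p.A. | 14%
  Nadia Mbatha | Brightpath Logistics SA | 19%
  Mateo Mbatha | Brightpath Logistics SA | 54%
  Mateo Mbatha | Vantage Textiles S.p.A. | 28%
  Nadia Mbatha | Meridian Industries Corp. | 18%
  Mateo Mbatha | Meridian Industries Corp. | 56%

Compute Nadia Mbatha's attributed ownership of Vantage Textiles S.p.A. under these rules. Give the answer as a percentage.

68.29%

By parent–child attribution (R2), Nadia Mbatha is treated as also owning Mateo Mbatha's interest in Meridian Industries Corp, giving 18% + 56% = 74%.
By parent–child attribution (R2), Nadia Mbatha is treated as also owning Mateo Mbatha's interest in Brightpath Logistics SA, giving 19% + 54% = 73%.
By parent–child attribution (R2), Nadia Mbatha is treated as owning Mateo Mbatha's 28% interest in Vantage Textiles S.p.A.
Chain via Meridian Industries Corp. (R3): 74% × 14% = 10.36% of Vantage Textiles S.p.A.
Chain via Brightpath Logistics SA (R3): 73% × 41% = 29.93% of Vantage Textiles S.p.A.
Direct interest in Vantage Textiles S.p.A: 28%.
Aggregating (R1): 10.36% + 29.93% + 28% = 68.29%.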